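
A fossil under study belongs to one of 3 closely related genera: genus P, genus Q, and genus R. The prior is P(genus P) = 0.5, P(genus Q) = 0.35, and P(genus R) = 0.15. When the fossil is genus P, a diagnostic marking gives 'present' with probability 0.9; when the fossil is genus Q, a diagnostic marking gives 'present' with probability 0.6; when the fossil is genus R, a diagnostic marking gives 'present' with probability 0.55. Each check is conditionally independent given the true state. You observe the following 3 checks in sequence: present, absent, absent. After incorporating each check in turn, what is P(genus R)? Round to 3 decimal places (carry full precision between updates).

After 'present': normaliser = 0.9·0.5000 + 0.6·0.3500 + 0.55·0.1500; P(genus P) ≈ 0.6061, P(genus Q) ≈ 0.2828, P(genus R) ≈ 0.1111
After 'absent': normaliser = 0.1·0.6061 + 0.4·0.2828 + 0.45·0.1111; P(genus P) ≈ 0.2709, P(genus Q) ≈ 0.5056, P(genus R) ≈ 0.2235
After 'absent': normaliser = 0.1·0.2709 + 0.4·0.5056 + 0.45·0.2235; P(genus P) ≈ 0.0821, P(genus Q) ≈ 0.6131, P(genus R) ≈ 0.3048

0.305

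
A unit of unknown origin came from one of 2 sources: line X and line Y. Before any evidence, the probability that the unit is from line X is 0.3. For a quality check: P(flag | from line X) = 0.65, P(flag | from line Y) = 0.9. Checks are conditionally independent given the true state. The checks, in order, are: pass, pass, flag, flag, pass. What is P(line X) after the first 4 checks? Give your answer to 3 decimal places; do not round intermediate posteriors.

0.733

After 'pass': P(line X) = 0.35·0.3000 / (0.35·0.3000 + 0.1·0.7000) ≈ 0.6000
After 'pass': P(line X) = 0.35·0.6000 / (0.35·0.6000 + 0.1·0.4000) ≈ 0.8400
After 'flag': P(line X) = 0.65·0.8400 / (0.65·0.8400 + 0.9·0.1600) ≈ 0.7913
After 'flag': P(line X) = 0.65·0.7913 / (0.65·0.7913 + 0.9·0.2087) ≈ 0.7325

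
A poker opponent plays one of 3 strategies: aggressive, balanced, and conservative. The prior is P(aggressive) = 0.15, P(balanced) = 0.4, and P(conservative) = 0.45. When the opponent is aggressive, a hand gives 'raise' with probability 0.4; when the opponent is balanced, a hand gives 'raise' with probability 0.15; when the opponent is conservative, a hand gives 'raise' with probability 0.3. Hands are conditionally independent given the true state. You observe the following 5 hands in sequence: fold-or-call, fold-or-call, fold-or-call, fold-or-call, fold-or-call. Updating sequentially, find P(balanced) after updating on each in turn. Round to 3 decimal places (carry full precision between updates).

0.670

After 'fold-or-call': normaliser = 0.6·0.1500 + 0.85·0.4000 + 0.7·0.4500; P(aggressive) ≈ 0.1208, P(balanced) ≈ 0.4564, P(conservative) ≈ 0.4228
After 'fold-or-call': normaliser = 0.6·0.1208 + 0.85·0.4564 + 0.7·0.4228; P(aggressive) ≈ 0.0958, P(balanced) ≈ 0.5129, P(conservative) ≈ 0.3913
After 'fold-or-call': normaliser = 0.6·0.0958 + 0.85·0.5129 + 0.7·0.3913; P(aggressive) ≈ 0.0749, P(balanced) ≈ 0.5681, P(conservative) ≈ 0.3570
After 'fold-or-call': normaliser = 0.6·0.0749 + 0.85·0.5681 + 0.7·0.3570; P(aggressive) ≈ 0.0578, P(balanced) ≈ 0.6209, P(conservative) ≈ 0.3213
After 'fold-or-call': normaliser = 0.6·0.0578 + 0.85·0.6209 + 0.7·0.3213; P(aggressive) ≈ 0.0441, P(balanced) ≈ 0.6703, P(conservative) ≈ 0.2856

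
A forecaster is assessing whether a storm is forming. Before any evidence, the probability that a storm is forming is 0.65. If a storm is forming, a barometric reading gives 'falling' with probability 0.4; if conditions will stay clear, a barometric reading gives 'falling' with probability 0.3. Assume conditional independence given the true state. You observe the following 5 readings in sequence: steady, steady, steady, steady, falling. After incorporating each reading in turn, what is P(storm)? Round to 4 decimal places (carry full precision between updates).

After 'steady': P(storm) = 0.6·0.6500 / (0.6·0.6500 + 0.7·0.3500) ≈ 0.6142
After 'steady': P(storm) = 0.6·0.6142 / (0.6·0.6142 + 0.7·0.3858) ≈ 0.5771
After 'steady': P(storm) = 0.6·0.5771 / (0.6·0.5771 + 0.7·0.4229) ≈ 0.5391
After 'steady': P(storm) = 0.6·0.5391 / (0.6·0.5391 + 0.7·0.4609) ≈ 0.5006
After 'falling': P(storm) = 0.4·0.5006 / (0.4·0.5006 + 0.3·0.4994) ≈ 0.5720

0.5720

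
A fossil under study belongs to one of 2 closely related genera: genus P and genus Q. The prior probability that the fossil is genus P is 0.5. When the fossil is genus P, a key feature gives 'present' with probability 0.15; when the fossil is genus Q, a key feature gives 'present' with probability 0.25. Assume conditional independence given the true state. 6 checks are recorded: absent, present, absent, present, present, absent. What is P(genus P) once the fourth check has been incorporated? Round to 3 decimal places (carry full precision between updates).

0.316

After 'absent': P(genus P) = 0.85·0.5000 / (0.85·0.5000 + 0.75·0.5000) ≈ 0.5312
After 'present': P(genus P) = 0.15·0.5312 / (0.15·0.5312 + 0.25·0.4688) ≈ 0.4048
After 'absent': P(genus P) = 0.85·0.4048 / (0.85·0.4048 + 0.75·0.5952) ≈ 0.4352
After 'present': P(genus P) = 0.15·0.4352 / (0.15·0.4352 + 0.25·0.5648) ≈ 0.3162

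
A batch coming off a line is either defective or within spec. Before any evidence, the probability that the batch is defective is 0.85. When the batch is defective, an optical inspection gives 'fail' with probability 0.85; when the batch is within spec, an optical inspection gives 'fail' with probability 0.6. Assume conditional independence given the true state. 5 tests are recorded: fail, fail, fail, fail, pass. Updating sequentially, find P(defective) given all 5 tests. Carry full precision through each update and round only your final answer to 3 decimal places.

0.895

After 'fail': P(defective) = 0.85·0.8500 / (0.85·0.8500 + 0.6·0.1500) ≈ 0.8892
After 'fail': P(defective) = 0.85·0.8892 / (0.85·0.8892 + 0.6·0.1108) ≈ 0.9192
After 'fail': P(defective) = 0.85·0.9192 / (0.85·0.9192 + 0.6·0.0808) ≈ 0.9416
After 'fail': P(defective) = 0.85·0.9416 / (0.85·0.9416 + 0.6·0.0584) ≈ 0.9580
After 'pass': P(defective) = 0.15·0.9580 / (0.15·0.9580 + 0.4·0.0420) ≈ 0.8954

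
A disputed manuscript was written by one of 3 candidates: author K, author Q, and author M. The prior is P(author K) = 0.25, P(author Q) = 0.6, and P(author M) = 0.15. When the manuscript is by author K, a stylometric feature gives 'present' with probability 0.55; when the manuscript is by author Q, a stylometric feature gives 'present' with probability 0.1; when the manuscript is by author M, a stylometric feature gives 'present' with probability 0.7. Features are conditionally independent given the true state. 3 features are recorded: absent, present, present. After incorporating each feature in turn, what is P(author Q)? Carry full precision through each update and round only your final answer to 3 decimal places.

0.088

After 'absent': normaliser = 0.45·0.2500 + 0.9·0.6000 + 0.3·0.1500; P(author K) ≈ 0.1613, P(author Q) ≈ 0.7742, P(author M) ≈ 0.0645
After 'present': normaliser = 0.55·0.1613 + 0.1·0.7742 + 0.7·0.0645; P(author K) ≈ 0.4198, P(author Q) ≈ 0.3664, P(author M) ≈ 0.2137
After 'present': normaliser = 0.55·0.4198 + 0.1·0.3664 + 0.7·0.2137; P(author K) ≈ 0.5535, P(author Q) ≈ 0.0878, P(author M) ≈ 0.3586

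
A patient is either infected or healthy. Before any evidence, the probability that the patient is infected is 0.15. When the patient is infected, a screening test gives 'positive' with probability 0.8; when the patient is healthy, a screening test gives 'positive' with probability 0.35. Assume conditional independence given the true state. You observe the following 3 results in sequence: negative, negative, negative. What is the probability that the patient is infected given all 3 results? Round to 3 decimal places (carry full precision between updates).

0.005

Apply Bayes' rule sequentially, carrying P(infected) forward.
After 'negative': P(infected) = 0.2·0.1500 / (0.2·0.1500 + 0.65·0.8500) ≈ 0.0515
After 'negative': P(infected) = 0.2·0.0515 / (0.2·0.0515 + 0.65·0.9485) ≈ 0.0164
After 'negative': P(infected) = 0.2·0.0164 / (0.2·0.0164 + 0.65·0.9836) ≈ 0.0051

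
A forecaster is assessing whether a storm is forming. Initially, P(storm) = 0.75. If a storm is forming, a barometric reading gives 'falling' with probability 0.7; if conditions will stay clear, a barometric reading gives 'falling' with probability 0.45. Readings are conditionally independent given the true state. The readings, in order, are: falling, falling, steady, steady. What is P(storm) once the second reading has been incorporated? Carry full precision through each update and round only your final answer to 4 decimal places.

After 'falling': P(storm) = 0.7·0.7500 / (0.7·0.7500 + 0.45·0.2500) ≈ 0.8235
After 'falling': P(storm) = 0.7·0.8235 / (0.7·0.8235 + 0.45·0.1765) ≈ 0.8789

0.8789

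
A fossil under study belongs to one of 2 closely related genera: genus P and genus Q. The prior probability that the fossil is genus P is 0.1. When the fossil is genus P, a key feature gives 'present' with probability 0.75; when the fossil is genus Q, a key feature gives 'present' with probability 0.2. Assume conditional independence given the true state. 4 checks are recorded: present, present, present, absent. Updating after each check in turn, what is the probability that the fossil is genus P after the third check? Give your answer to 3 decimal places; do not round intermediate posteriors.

Each posterior becomes the prior for the next update.
After 'present': P(genus P) = 0.75·0.1000 / (0.75·0.1000 + 0.2·0.9000) ≈ 0.2941
After 'present': P(genus P) = 0.75·0.2941 / (0.75·0.2941 + 0.2·0.7059) ≈ 0.6098
After 'present': P(genus P) = 0.75·0.6098 / (0.75·0.6098 + 0.2·0.3902) ≈ 0.8542

0.854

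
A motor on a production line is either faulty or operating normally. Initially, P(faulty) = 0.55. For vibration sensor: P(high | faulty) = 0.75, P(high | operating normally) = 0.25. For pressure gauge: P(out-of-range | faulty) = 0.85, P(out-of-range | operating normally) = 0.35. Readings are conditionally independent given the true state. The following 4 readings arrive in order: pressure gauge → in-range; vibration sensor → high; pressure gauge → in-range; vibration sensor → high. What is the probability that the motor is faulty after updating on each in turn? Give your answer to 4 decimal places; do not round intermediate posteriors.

After pressure gauge='in-range': P(faulty) = 0.15·0.5500 / (0.15·0.5500 + 0.65·0.4500) ≈ 0.2200
After vibration sensor='high': P(faulty) = 0.75·0.2200 / (0.75·0.2200 + 0.25·0.7800) ≈ 0.4583
After pressure gauge='in-range': P(faulty) = 0.15·0.4583 / (0.15·0.4583 + 0.65·0.5417) ≈ 0.1634
After vibration sensor='high': P(faulty) = 0.75·0.1634 / (0.75·0.1634 + 0.25·0.8366) ≈ 0.3694

0.3694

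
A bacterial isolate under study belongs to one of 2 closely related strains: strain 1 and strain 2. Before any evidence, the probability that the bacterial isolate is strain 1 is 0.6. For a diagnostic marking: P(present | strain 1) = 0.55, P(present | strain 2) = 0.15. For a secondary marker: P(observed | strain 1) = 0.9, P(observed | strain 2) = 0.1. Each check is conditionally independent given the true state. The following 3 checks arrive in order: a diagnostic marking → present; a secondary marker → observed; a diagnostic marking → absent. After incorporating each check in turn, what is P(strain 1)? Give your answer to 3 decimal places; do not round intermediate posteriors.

0.963

After a diagnostic marking='present': P(strain 1) = 0.55·0.6000 / (0.55·0.6000 + 0.15·0.4000) ≈ 0.8462
After a secondary marker='observed': P(strain 1) = 0.9·0.8462 / (0.9·0.8462 + 0.1·0.1538) ≈ 0.9802
After a diagnostic marking='absent': P(strain 1) = 0.45·0.9802 / (0.45·0.9802 + 0.85·0.0198) ≈ 0.9632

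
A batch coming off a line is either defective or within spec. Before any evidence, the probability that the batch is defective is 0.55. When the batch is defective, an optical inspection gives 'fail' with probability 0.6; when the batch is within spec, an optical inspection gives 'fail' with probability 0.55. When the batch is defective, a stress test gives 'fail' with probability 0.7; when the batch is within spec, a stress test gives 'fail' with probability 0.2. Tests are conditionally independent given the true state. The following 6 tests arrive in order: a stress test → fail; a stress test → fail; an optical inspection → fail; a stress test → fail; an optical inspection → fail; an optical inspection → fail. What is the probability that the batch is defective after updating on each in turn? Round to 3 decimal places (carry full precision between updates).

After a stress test='fail': P(defective) = 0.7·0.5500 / (0.7·0.5500 + 0.2·0.4500) ≈ 0.8105
After a stress test='fail': P(defective) = 0.7·0.8105 / (0.7·0.8105 + 0.2·0.1895) ≈ 0.9374
After an optical inspection='fail': P(defective) = 0.6·0.9374 / (0.6·0.9374 + 0.55·0.0626) ≈ 0.9423
After a stress test='fail': P(defective) = 0.7·0.9423 / (0.7·0.9423 + 0.2·0.0577) ≈ 0.9828
After an optical inspection='fail': P(defective) = 0.6·0.9828 / (0.6·0.9828 + 0.55·0.0172) ≈ 0.9842
After an optical inspection='fail': P(defective) = 0.6·0.9842 / (0.6·0.9842 + 0.55·0.0158) ≈ 0.9855

0.986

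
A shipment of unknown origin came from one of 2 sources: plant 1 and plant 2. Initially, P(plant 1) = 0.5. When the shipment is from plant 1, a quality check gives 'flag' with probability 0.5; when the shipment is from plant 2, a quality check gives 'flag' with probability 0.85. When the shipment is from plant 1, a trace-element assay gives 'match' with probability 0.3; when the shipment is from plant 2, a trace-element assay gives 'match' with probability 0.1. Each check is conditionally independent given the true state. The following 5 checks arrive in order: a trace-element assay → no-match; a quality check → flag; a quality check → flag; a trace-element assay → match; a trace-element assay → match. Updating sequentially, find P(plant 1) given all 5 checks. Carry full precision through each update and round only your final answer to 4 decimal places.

0.7078

After a trace-element assay='no-match': P(plant 1) = 0.7·0.5000 / (0.7·0.5000 + 0.9·0.5000) ≈ 0.4375
After a quality check='flag': P(plant 1) = 0.5·0.4375 / (0.5·0.4375 + 0.85·0.5625) ≈ 0.3139
After a quality check='flag': P(plant 1) = 0.5·0.3139 / (0.5·0.3139 + 0.85·0.6861) ≈ 0.2121
After a trace-element assay='match': P(plant 1) = 0.3·0.2121 / (0.3·0.2121 + 0.1·0.7879) ≈ 0.4467
After a trace-element assay='match': P(plant 1) = 0.3·0.4467 / (0.3·0.4467 + 0.1·0.5533) ≈ 0.7078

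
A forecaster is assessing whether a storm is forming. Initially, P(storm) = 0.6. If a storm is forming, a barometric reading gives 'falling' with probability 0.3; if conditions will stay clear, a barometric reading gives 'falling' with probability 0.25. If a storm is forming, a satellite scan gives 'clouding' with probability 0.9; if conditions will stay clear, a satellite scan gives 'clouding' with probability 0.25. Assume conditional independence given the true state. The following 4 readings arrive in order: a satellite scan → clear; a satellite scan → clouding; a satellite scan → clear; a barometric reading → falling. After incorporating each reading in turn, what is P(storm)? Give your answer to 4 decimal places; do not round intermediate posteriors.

0.1033

After a satellite scan='clear': P(storm) = 0.1·0.6000 / (0.1·0.6000 + 0.75·0.4000) ≈ 0.1667
After a satellite scan='clouding': P(storm) = 0.9·0.1667 / (0.9·0.1667 + 0.25·0.8333) ≈ 0.4186
After a satellite scan='clear': P(storm) = 0.1·0.4186 / (0.1·0.4186 + 0.75·0.5814) ≈ 0.0876
After a barometric reading='falling': P(storm) = 0.3·0.0876 / (0.3·0.0876 + 0.25·0.9124) ≈ 0.1033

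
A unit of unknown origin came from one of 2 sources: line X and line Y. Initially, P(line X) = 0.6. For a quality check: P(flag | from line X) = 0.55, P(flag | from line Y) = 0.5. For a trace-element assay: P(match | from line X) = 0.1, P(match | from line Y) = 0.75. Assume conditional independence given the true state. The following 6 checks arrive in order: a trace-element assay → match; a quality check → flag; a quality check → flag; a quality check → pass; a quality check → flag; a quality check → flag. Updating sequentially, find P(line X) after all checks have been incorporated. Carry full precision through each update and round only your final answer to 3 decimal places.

0.209

Apply Bayes' rule sequentially, carrying P(line X) forward.
After a trace-element assay='match': P(line X) = 0.1·0.6000 / (0.1·0.6000 + 0.75·0.4000) ≈ 0.1667
After a quality check='flag': P(line X) = 0.55·0.1667 / (0.55·0.1667 + 0.5·0.8333) ≈ 0.1803
After a quality check='flag': P(line X) = 0.55·0.1803 / (0.55·0.1803 + 0.5·0.8197) ≈ 0.1948
After a quality check='pass': P(line X) = 0.45·0.1948 / (0.45·0.1948 + 0.5·0.8052) ≈ 0.1788
After a quality check='flag': P(line X) = 0.55·0.1788 / (0.55·0.1788 + 0.5·0.8212) ≈ 0.1933
After a quality check='flag': P(line X) = 0.55·0.1933 / (0.55·0.1933 + 0.5·0.8067) ≈ 0.2086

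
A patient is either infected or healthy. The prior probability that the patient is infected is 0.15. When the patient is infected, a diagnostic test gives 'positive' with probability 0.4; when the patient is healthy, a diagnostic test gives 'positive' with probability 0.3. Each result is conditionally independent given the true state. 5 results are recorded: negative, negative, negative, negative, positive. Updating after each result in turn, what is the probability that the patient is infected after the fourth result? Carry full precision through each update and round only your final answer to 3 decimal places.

0.087

After 'negative': P(infected) = 0.6·0.1500 / (0.6·0.1500 + 0.7·0.8500) ≈ 0.1314
After 'negative': P(infected) = 0.6·0.1314 / (0.6·0.1314 + 0.7·0.8686) ≈ 0.1148
After 'negative': P(infected) = 0.6·0.1148 / (0.6·0.1148 + 0.7·0.8852) ≈ 0.1000
After 'negative': P(infected) = 0.6·0.1000 / (0.6·0.1000 + 0.7·0.9000) ≈ 0.0870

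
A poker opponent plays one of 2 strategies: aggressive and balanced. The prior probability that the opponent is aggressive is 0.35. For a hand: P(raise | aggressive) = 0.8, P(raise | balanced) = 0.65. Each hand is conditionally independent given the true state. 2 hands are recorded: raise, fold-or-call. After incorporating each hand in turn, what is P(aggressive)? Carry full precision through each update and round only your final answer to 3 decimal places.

0.275

After 'raise': P(aggressive) = 0.8·0.3500 / (0.8·0.3500 + 0.65·0.6500) ≈ 0.3986
After 'fold-or-call': P(aggressive) = 0.2·0.3986 / (0.2·0.3986 + 0.35·0.6014) ≈ 0.2747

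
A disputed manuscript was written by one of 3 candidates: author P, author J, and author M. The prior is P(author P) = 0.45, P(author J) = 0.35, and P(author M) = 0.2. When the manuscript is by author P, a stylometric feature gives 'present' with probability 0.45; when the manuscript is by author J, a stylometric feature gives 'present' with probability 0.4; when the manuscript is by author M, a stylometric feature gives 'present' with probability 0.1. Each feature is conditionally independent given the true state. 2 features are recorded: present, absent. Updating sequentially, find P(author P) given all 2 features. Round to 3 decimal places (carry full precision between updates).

After 'present': normaliser = 0.45·0.4500 + 0.4·0.3500 + 0.1·0.2000; P(author P) ≈ 0.5586, P(author J) ≈ 0.3862, P(author M) ≈ 0.0552
After 'absent': normaliser = 0.55·0.5586 + 0.6·0.3862 + 0.9·0.0552; P(author P) ≈ 0.5220, P(author J) ≈ 0.3937, P(author M) ≈ 0.0844

0.522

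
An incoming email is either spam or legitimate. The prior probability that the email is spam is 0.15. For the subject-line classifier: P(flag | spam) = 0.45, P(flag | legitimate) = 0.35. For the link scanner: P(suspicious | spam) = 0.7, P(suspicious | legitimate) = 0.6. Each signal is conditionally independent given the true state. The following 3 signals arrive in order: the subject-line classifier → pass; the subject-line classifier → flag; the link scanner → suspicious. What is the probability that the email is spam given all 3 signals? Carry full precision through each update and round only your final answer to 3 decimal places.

0.183

After the subject-line classifier='pass': P(spam) = 0.55·0.1500 / (0.55·0.1500 + 0.65·0.8500) ≈ 0.1299
After the subject-line classifier='flag': P(spam) = 0.45·0.1299 / (0.45·0.1299 + 0.35·0.8701) ≈ 0.1611
After the link scanner='suspicious': P(spam) = 0.7·0.1611 / (0.7·0.1611 + 0.6·0.8389) ≈ 0.1830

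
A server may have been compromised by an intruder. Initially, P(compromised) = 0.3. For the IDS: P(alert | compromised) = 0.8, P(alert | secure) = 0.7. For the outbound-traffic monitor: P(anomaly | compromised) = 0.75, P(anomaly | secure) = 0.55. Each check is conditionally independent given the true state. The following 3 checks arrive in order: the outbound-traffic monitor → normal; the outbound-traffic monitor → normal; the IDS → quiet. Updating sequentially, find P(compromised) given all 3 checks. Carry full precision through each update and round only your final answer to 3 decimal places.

0.081

After the outbound-traffic monitor='normal': P(compromised) = 0.25·0.3000 / (0.25·0.3000 + 0.45·0.7000) ≈ 0.1923
After the outbound-traffic monitor='normal': P(compromised) = 0.25·0.1923 / (0.25·0.1923 + 0.45·0.8077) ≈ 0.1168
After the IDS='quiet': P(compromised) = 0.2·0.1168 / (0.2·0.1168 + 0.3·0.8832) ≈ 0.0810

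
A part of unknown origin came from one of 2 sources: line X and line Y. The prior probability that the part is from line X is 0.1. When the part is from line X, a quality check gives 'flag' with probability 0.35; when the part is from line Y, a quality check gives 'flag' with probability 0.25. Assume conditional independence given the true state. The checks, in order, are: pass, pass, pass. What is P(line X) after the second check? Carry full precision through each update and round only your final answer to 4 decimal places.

0.0770

Each posterior becomes the prior for the next update.
After 'pass': P(line X) = 0.65·0.1000 / (0.65·0.1000 + 0.75·0.9000) ≈ 0.0878
After 'pass': P(line X) = 0.65·0.0878 / (0.65·0.0878 + 0.75·0.9122) ≈ 0.0770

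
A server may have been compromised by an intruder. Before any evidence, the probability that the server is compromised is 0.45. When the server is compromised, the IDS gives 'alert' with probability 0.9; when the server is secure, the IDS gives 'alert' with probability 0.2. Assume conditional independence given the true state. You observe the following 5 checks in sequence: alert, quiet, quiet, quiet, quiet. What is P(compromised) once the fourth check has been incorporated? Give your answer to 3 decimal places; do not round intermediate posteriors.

After 'alert': P(compromised) = 0.9·0.4500 / (0.9·0.4500 + 0.2·0.5500) ≈ 0.7864
After 'quiet': P(compromised) = 0.1·0.7864 / (0.1·0.7864 + 0.8·0.2136) ≈ 0.3152
After 'quiet': P(compromised) = 0.1·0.3152 / (0.1·0.3152 + 0.8·0.6848) ≈ 0.0544
After 'quiet': P(compromised) = 0.1·0.0544 / (0.1·0.0544 + 0.8·0.9456) ≈ 0.0071

0.007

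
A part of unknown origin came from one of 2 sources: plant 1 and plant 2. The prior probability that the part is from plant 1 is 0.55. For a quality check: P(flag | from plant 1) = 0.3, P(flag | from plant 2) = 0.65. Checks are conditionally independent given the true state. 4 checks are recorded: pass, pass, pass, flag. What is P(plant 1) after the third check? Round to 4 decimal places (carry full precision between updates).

After 'pass': P(plant 1) = 0.7·0.5500 / (0.7·0.5500 + 0.35·0.4500) ≈ 0.7097
After 'pass': P(plant 1) = 0.7·0.7097 / (0.7·0.7097 + 0.35·0.2903) ≈ 0.8302
After 'pass': P(plant 1) = 0.7·0.8302 / (0.7·0.8302 + 0.35·0.1698) ≈ 0.9072

0.9072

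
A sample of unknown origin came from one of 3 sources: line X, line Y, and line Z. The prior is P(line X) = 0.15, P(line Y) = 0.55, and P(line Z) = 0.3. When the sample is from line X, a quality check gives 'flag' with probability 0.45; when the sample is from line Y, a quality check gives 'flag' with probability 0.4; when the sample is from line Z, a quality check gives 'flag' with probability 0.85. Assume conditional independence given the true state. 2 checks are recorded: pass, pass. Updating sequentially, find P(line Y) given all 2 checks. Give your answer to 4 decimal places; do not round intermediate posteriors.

0.7916

After 'pass': normaliser = 0.55·0.1500 + 0.6·0.5500 + 0.15·0.3000; P(line X) ≈ 0.1803, P(line Y) ≈ 0.7213, P(line Z) ≈ 0.0984
After 'pass': normaliser = 0.55·0.1803 + 0.6·0.7213 + 0.15·0.0984; P(line X) ≈ 0.1814, P(line Y) ≈ 0.7916, P(line Z) ≈ 0.0270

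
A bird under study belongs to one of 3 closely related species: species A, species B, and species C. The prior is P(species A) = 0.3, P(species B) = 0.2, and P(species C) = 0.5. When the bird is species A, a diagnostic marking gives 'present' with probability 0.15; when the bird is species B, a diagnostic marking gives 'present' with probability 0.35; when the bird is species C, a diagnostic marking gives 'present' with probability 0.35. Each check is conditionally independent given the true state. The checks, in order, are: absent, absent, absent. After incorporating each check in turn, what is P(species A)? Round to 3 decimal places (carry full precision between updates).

0.489

Apply Bayes' rule sequentially, carrying P(species A) forward.
After 'absent': normaliser = 0.85·0.3000 + 0.65·0.2000 + 0.65·0.5000; P(species A) ≈ 0.3592, P(species B) ≈ 0.1831, P(species C) ≈ 0.4577
After 'absent': normaliser = 0.85·0.3592 + 0.65·0.1831 + 0.65·0.4577; P(species A) ≈ 0.4229, P(species B) ≈ 0.1649, P(species C) ≈ 0.4122
After 'absent': normaliser = 0.85·0.4229 + 0.65·0.1649 + 0.65·0.4122; P(species A) ≈ 0.4894, P(species B) ≈ 0.1459, P(species C) ≈ 0.3647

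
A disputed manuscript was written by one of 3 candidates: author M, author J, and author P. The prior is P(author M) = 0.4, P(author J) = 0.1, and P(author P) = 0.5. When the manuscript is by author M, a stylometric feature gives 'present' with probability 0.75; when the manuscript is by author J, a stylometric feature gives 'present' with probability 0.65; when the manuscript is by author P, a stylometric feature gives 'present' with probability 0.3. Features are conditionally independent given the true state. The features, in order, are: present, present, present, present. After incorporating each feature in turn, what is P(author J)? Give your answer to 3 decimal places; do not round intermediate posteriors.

After 'present': normaliser = 0.75·0.4000 + 0.65·0.1000 + 0.3·0.5000; P(author M) ≈ 0.5825, P(author J) ≈ 0.1262, P(author P) ≈ 0.2913
After 'present': normaliser = 0.75·0.5825 + 0.65·0.1262 + 0.3·0.2913; P(author M) ≈ 0.7206, P(author J) ≈ 0.1353, P(author P) ≈ 0.1441
After 'present': normaliser = 0.75·0.7206 + 0.65·0.1353 + 0.3·0.1441; P(author M) ≈ 0.8047, P(author J) ≈ 0.1310, P(author P) ≈ 0.0644
After 'present': normaliser = 0.75·0.8047 + 0.65·0.1310 + 0.3·0.0644; P(author M) ≈ 0.8525, P(author J) ≈ 0.1202, P(author P) ≈ 0.0273

0.120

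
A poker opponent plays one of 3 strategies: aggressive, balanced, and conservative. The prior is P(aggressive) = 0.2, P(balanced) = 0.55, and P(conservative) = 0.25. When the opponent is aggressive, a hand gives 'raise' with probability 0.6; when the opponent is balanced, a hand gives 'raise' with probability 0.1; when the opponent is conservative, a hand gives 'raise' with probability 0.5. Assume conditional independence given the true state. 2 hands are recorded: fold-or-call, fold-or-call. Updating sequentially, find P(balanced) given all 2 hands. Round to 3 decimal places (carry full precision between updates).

After 'fold-or-call': normaliser = 0.4·0.2000 + 0.9·0.5500 + 0.5·0.2500; P(aggressive) ≈ 0.1143, P(balanced) ≈ 0.7071, P(conservative) ≈ 0.1786
After 'fold-or-call': normaliser = 0.4·0.1143 + 0.9·0.7071 + 0.5·0.1786; P(aggressive) ≈ 0.0593, P(balanced) ≈ 0.8250, P(conservative) ≈ 0.1157

0.825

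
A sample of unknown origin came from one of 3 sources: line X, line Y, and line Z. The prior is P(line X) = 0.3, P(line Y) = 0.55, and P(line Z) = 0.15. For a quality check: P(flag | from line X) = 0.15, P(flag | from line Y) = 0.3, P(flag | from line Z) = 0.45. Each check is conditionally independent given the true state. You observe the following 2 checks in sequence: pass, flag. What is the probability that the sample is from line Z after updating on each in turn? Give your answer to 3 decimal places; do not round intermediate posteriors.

0.194

After 'pass': normaliser = 0.85·0.3000 + 0.7·0.5500 + 0.55·0.1500; P(line X) ≈ 0.3529, P(line Y) ≈ 0.5329, P(line Z) ≈ 0.1142
After 'flag': normaliser = 0.15·0.3529 + 0.3·0.5329 + 0.45·0.1142; P(line X) ≈ 0.2004, P(line Y) ≈ 0.6051, P(line Z) ≈ 0.1945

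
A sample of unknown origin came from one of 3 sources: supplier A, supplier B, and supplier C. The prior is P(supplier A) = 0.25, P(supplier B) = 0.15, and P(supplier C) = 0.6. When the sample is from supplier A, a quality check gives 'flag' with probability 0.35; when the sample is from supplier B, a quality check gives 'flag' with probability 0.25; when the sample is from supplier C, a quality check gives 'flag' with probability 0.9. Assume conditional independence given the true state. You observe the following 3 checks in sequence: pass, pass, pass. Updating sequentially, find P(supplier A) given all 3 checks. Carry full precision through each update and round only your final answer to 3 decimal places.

After 'pass': normaliser = 0.65·0.2500 + 0.75·0.1500 + 0.1·0.6000; P(supplier A) ≈ 0.4851, P(supplier B) ≈ 0.3358, P(supplier C) ≈ 0.1791
After 'pass': normaliser = 0.65·0.4851 + 0.75·0.3358 + 0.1·0.1791; P(supplier A) ≈ 0.5389, P(supplier B) ≈ 0.4305, P(supplier C) ≈ 0.0306
After 'pass': normaliser = 0.65·0.5389 + 0.75·0.4305 + 0.1·0.0306; P(supplier A) ≈ 0.5180, P(supplier B) ≈ 0.4775, P(supplier C) ≈ 0.0045

0.518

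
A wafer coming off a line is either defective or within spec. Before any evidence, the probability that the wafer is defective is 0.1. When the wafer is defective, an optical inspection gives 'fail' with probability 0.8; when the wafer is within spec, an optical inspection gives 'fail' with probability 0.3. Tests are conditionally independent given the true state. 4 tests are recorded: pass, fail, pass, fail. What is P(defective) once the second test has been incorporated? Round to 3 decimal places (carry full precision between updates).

0.078

Each posterior becomes the prior for the next update.
After 'pass': P(defective) = 0.2·0.1000 / (0.2·0.1000 + 0.7·0.9000) ≈ 0.0308
After 'fail': P(defective) = 0.8·0.0308 / (0.8·0.0308 + 0.3·0.9692) ≈ 0.0780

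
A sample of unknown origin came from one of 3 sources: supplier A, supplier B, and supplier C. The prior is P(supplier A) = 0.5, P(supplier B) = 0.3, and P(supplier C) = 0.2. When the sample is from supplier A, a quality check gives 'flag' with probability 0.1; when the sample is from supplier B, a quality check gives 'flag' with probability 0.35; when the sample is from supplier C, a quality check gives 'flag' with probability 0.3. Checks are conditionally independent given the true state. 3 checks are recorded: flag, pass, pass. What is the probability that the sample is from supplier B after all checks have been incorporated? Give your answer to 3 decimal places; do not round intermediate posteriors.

Apply Bayes' rule sequentially, carrying P(supplier B) forward.
After 'flag': normaliser = 0.1·0.5000 + 0.35·0.3000 + 0.3·0.2000; P(supplier A) ≈ 0.2326, P(supplier B) ≈ 0.4884, P(supplier C) ≈ 0.2791
After 'pass': normaliser = 0.9·0.2326 + 0.65·0.4884 + 0.7·0.2791; P(supplier A) ≈ 0.2899, P(supplier B) ≈ 0.4396, P(supplier C) ≈ 0.2705
After 'pass': normaliser = 0.9·0.2899 + 0.65·0.4396 + 0.7·0.2705; P(supplier A) ≈ 0.3544, P(supplier B) ≈ 0.3883, P(supplier C) ≈ 0.2573

0.388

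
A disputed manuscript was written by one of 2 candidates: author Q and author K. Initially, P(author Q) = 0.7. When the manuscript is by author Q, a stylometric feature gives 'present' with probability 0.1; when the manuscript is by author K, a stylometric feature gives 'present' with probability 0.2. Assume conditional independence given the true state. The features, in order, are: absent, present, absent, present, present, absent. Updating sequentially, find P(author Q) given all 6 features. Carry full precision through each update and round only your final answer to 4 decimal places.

0.2934

After 'absent': P(author Q) = 0.9·0.7000 / (0.9·0.7000 + 0.8·0.3000) ≈ 0.7241
After 'present': P(author Q) = 0.1·0.7241 / (0.1·0.7241 + 0.2·0.2759) ≈ 0.5676
After 'absent': P(author Q) = 0.9·0.5676 / (0.9·0.5676 + 0.8·0.4324) ≈ 0.5962
After 'present': P(author Q) = 0.1·0.5962 / (0.1·0.5962 + 0.2·0.4038) ≈ 0.4247
After 'present': P(author Q) = 0.1·0.4247 / (0.1·0.4247 + 0.2·0.5753) ≈ 0.2696
After 'absent': P(author Q) = 0.9·0.2696 / (0.9·0.2696 + 0.8·0.7304) ≈ 0.2934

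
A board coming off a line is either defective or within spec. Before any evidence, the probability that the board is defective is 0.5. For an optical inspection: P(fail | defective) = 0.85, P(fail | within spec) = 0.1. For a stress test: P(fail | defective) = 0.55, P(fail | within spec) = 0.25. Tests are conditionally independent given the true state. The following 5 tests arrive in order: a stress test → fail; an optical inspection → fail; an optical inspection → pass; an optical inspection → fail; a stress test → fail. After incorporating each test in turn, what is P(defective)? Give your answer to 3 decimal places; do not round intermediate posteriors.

0.983

After a stress test='fail': P(defective) = 0.55·0.5000 / (0.55·0.5000 + 0.25·0.5000) ≈ 0.6875
After an optical inspection='fail': P(defective) = 0.85·0.6875 / (0.85·0.6875 + 0.1·0.3125) ≈ 0.9492
After an optical inspection='pass': P(defective) = 0.15·0.9492 / (0.15·0.9492 + 0.9·0.0508) ≈ 0.7571
After an optical inspection='fail': P(defective) = 0.85·0.7571 / (0.85·0.7571 + 0.1·0.2429) ≈ 0.9636
After a stress test='fail': P(defective) = 0.55·0.9636 / (0.55·0.9636 + 0.25·0.0364) ≈ 0.9831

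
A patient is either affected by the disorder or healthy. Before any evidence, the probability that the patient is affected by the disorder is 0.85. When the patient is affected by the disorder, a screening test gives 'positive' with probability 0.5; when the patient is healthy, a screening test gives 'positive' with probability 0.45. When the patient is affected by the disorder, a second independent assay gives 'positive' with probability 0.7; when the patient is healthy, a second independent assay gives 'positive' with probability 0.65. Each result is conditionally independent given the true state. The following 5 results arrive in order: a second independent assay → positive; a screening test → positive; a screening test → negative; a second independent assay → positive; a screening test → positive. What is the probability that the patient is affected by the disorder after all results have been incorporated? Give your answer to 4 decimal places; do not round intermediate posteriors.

0.8806

After a second independent assay='positive': P(affected) = 0.7·0.8500 / (0.7·0.8500 + 0.65·0.1500) ≈ 0.8592
After a screening test='positive': P(affected) = 0.5·0.8592 / (0.5·0.8592 + 0.45·0.1408) ≈ 0.8715
After a screening test='negative': P(affected) = 0.5·0.8715 / (0.5·0.8715 + 0.55·0.1285) ≈ 0.8604
After a second independent assay='positive': P(affected) = 0.7·0.8604 / (0.7·0.8604 + 0.65·0.1396) ≈ 0.8691
After a screening test='positive': P(affected) = 0.5·0.8691 / (0.5·0.8691 + 0.45·0.1309) ≈ 0.8806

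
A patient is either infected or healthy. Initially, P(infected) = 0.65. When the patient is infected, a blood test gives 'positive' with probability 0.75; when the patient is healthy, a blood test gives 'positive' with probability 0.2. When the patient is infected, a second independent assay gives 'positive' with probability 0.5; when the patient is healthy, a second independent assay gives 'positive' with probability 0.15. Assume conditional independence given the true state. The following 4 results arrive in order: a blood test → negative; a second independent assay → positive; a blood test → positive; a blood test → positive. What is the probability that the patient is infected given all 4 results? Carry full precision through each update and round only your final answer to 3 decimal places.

After a blood test='negative': P(infected) = 0.25·0.6500 / (0.25·0.6500 + 0.8·0.3500) ≈ 0.3672
After a second independent assay='positive': P(infected) = 0.5·0.3672 / (0.5·0.3672 + 0.15·0.6328) ≈ 0.6592
After a blood test='positive': P(infected) = 0.75·0.6592 / (0.75·0.6592 + 0.2·0.3408) ≈ 0.8789
After a blood test='positive': P(infected) = 0.75·0.8789 / (0.75·0.8789 + 0.2·0.1211) ≈ 0.9645

0.965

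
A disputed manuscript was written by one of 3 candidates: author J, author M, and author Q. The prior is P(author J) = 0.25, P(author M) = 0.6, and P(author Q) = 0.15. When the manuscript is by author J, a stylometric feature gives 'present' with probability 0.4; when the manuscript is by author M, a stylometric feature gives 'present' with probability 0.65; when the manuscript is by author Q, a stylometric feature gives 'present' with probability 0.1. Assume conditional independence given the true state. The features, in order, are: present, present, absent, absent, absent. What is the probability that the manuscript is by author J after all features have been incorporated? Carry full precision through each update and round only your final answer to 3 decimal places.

Each posterior becomes the prior for the next update.
After 'present': normaliser = 0.4·0.2500 + 0.65·0.6000 + 0.1·0.1500; P(author J) ≈ 0.1980, P(author M) ≈ 0.7723, P(author Q) ≈ 0.0297
After 'present': normaliser = 0.4·0.1980 + 0.65·0.7723 + 0.1·0.0297; P(author J) ≈ 0.1356, P(author M) ≈ 0.8593, P(author Q) ≈ 0.0051
After 'absent': normaliser = 0.6·0.1356 + 0.35·0.8593 + 0.9·0.0051; P(author J) ≈ 0.2104, P(author M) ≈ 0.7778, P(author Q) ≈ 0.0118
After 'absent': normaliser = 0.6·0.2104 + 0.35·0.7778 + 0.9·0.0118; P(author J) ≈ 0.3086, P(author M) ≈ 0.6654, P(author Q) ≈ 0.0260
After 'absent': normaliser = 0.6·0.3086 + 0.35·0.6654 + 0.9·0.0260; P(author J) ≈ 0.4194, P(author M) ≈ 0.5276, P(author Q) ≈ 0.0531

0.419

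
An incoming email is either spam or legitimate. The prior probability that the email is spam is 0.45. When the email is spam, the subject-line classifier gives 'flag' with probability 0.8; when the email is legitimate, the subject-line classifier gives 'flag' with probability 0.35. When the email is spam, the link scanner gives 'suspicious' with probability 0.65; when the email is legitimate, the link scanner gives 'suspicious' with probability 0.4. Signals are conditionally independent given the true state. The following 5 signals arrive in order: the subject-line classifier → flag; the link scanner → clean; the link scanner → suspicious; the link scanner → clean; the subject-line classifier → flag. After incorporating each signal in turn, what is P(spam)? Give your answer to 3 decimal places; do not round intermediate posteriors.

0.703

Each posterior becomes the prior for the next update.
After the subject-line classifier='flag': P(spam) = 0.8·0.4500 / (0.8·0.4500 + 0.35·0.5500) ≈ 0.6516
After the link scanner='clean': P(spam) = 0.35·0.6516 / (0.35·0.6516 + 0.6·0.3484) ≈ 0.5217
After the link scanner='suspicious': P(spam) = 0.65·0.5217 / (0.65·0.5217 + 0.4·0.4783) ≈ 0.6393
After the link scanner='clean': P(spam) = 0.35·0.6393 / (0.35·0.6393 + 0.6·0.3607) ≈ 0.5084
After the subject-line classifier='flag': P(spam) = 0.8·0.5084 / (0.8·0.5084 + 0.35·0.4916) ≈ 0.7027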